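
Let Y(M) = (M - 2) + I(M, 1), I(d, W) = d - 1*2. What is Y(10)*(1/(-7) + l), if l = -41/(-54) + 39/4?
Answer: 31348/189 ≈ 165.86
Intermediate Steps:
I(d, W) = -2 + d (I(d, W) = d - 2 = -2 + d)
l = 1135/108 (l = -41*(-1/54) + 39*(¼) = 41/54 + 39/4 = 1135/108 ≈ 10.509)
Y(M) = -4 + 2*M (Y(M) = (M - 2) + (-2 + M) = (-2 + M) + (-2 + M) = -4 + 2*M)
Y(10)*(1/(-7) + l) = (-4 + 2*10)*(1/(-7) + 1135/108) = (-4 + 20)*(-⅐ + 1135/108) = 16*(7837/756) = 31348/189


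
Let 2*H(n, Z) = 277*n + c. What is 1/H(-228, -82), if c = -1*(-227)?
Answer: -2/62929 ≈ -3.1782e-5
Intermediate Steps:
c = 227
H(n, Z) = 227/2 + 277*n/2 (H(n, Z) = (277*n + 227)/2 = (227 + 277*n)/2 = 227/2 + 277*n/2)
1/H(-228, -82) = 1/(227/2 + (277/2)*(-228)) = 1/(227/2 - 31578) = 1/(-62929/2) = -2/62929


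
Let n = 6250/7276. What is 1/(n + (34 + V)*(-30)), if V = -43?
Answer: 3638/985385 ≈ 0.0036920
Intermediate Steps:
n = 3125/3638 (n = 6250*(1/7276) = 3125/3638 ≈ 0.85899)
1/(n + (34 + V)*(-30)) = 1/(3125/3638 + (34 - 43)*(-30)) = 1/(3125/3638 - 9*(-30)) = 1/(3125/3638 + 270) = 1/(985385/3638) = 3638/985385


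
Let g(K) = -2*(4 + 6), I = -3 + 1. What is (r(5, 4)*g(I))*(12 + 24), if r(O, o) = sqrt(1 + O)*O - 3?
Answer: 2160 - 3600*sqrt(6) ≈ -6658.2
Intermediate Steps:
r(O, o) = -3 + O*sqrt(1 + O) (r(O, o) = O*sqrt(1 + O) - 3 = -3 + O*sqrt(1 + O))
I = -2
g(K) = -20 (g(K) = -2*10 = -20)
(r(5, 4)*g(I))*(12 + 24) = ((-3 + 5*sqrt(1 + 5))*(-20))*(12 + 24) = ((-3 + 5*sqrt(6))*(-20))*36 = (60 - 100*sqrt(6))*36 = 2160 - 3600*sqrt(6)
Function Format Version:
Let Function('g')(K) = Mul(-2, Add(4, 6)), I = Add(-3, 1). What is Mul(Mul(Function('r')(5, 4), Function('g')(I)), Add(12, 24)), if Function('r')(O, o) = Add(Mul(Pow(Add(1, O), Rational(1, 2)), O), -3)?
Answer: Add(2160, Mul(-3600, Pow(6, Rational(1, 2)))) ≈ -6658.2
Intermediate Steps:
Function('r')(O, o) = Add(-3, Mul(O, Pow(Add(1, O), Rational(1, 2)))) (Function('r')(O, o) = Add(Mul(O, Pow(Add(1, O), Rational(1, 2))), -3) = Add(-3, Mul(O, Pow(Add(1, O), Rational(1, 2)))))
I = -2
Function('g')(K) = -20 (Function('g')(K) = Mul(-2, 10) = -20)
Mul(Mul(Function('r')(5, 4), Function('g')(I)), Add(12, 24)) = Mul(Mul(Add(-3, Mul(5, Pow(Add(1, 5), Rational(1, 2)))), -20), Add(12, 24)) = Mul(Mul(Add(-3, Mul(5, Pow(6, Rational(1, 2)))), -20), 36) = Mul(Add(60, Mul(-100, Pow(6, Rational(1, 2)))), 36) = Add(2160, Mul(-3600, Pow(6, Rational(1, 2))))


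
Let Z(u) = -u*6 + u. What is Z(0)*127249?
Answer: 0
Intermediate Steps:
Z(u) = -5*u (Z(u) = -6*u + u = -5*u)
Z(0)*127249 = -5*0*127249 = 0*127249 = 0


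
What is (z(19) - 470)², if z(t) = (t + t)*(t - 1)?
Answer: 45796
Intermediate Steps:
z(t) = 2*t*(-1 + t) (z(t) = (2*t)*(-1 + t) = 2*t*(-1 + t))
(z(19) - 470)² = (2*19*(-1 + 19) - 470)² = (2*19*18 - 470)² = (684 - 470)² = 214² = 45796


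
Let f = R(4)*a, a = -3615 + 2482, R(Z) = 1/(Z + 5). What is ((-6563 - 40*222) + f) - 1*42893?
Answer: -526157/9 ≈ -58462.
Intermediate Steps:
R(Z) = 1/(5 + Z)
a = -1133
f = -1133/9 (f = -1133/(5 + 4) = -1133/9 ≈ -125.89)
((-6563 - 40*222) + f) - 1*42893 = ((-6563 - 40*222) - 1133/9) - 1*42893 = ((-6563 - 8880) - 1133/9) - 42893 = (-15443 - 1133/9) - 42893 = -140120/9 - 42893 = -526157/9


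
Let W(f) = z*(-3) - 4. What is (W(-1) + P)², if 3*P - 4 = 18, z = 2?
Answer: 64/9 ≈ 7.1111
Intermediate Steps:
W(f) = -10 (W(f) = 2*(-3) - 4 = -6 - 4 = -10)
P = 22/3 (P = 4/3 + (⅓)*18 = 4/3 + 6 = 22/3 ≈ 7.3333)
(W(-1) + P)² = (-10 + 22/3)² = (-8/3)² = 64/9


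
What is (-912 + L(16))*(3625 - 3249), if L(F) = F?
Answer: -336896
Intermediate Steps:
(-912 + L(16))*(3625 - 3249) = (-912 + 16)*(3625 - 3249) = -896*376 = -336896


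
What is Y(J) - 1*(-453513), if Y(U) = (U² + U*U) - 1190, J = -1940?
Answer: 7979523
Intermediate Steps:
Y(U) = -1190 + 2*U² (Y(U) = (U² + U²) - 1190 = 2*U² - 1190 = -1190 + 2*U²)
Y(J) - 1*(-453513) = (-1190 + 2*(-1940)²) - 1*(-453513) = (-1190 + 2*3763600) + 453513 = (-1190 + 7527200) + 453513 = 7526010 + 453513 = 7979523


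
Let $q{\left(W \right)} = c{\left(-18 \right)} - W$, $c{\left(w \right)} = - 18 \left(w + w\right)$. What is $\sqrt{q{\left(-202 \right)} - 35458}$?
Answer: $4 i \sqrt{2163} \approx 186.03 i$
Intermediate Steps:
$c{\left(w \right)} = - 36 w$ ($c{\left(w \right)} = - 18 \cdot 2 w = - 36 w$)
$q{\left(W \right)} = 648 - W$ ($q{\left(W \right)} = \left(-36\right) \left(-18\right) - W = 648 - W$)
$\sqrt{q{\left(-202 \right)} - 35458} = \sqrt{\left(648 - -202\right) - 35458} = \sqrt{\left(648 + 202\right) - 35458} = \sqrt{850 - 35458} = \sqrt{-34608} = 4 i \sqrt{2163}$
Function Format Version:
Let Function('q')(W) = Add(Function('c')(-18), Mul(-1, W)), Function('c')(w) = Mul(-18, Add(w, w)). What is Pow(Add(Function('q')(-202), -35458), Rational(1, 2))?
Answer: Mul(4, I, Pow(2163, Rational(1, 2))) ≈ Mul(186.03, I)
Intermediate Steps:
Function('c')(w) = Mul(-36, w) (Function('c')(w) = Mul(-18, Mul(2, w)) = Mul(-36, w))
Function('q')(W) = Add(648, Mul(-1, W)) (Function('q')(W) = Add(Mul(-36, -18), Mul(-1, W)) = Add(648, Mul(-1, W)))
Pow(Add(Function('q')(-202), -35458), Rational(1, 2)) = Pow(Add(Add(648, Mul(-1, -202)), -35458), Rational(1, 2)) = Pow(Add(Add(648, 202), -35458), Rational(1, 2)) = Pow(Add(850, -35458), Rational(1, 2)) = Pow(-34608, Rational(1, 2)) = Mul(4, I, Pow(2163, Rational(1, 2)))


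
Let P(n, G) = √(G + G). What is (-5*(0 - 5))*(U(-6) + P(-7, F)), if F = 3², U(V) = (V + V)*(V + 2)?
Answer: 1200 + 75*√2 ≈ 1306.1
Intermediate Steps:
U(V) = 2*V*(2 + V) (U(V) = (2*V)*(2 + V) = 2*V*(2 + V))
F = 9
P(n, G) = √2*√G (P(n, G) = √(2*G) = √2*√G)
(-5*(0 - 5))*(U(-6) + P(-7, F)) = (-5*(0 - 5))*(2*(-6)*(2 - 6) + √2*√9) = (-5*(-5))*(2*(-6)*(-4) + √2*3) = 25*(48 + 3*√2) = 1200 + 75*√2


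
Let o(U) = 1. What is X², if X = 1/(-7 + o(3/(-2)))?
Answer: 1/36 ≈ 0.027778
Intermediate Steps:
X = -⅙ (X = 1/(-7 + 1) = 1/(-6) = -⅙ ≈ -0.16667)
X² = (-⅙)² = 1/36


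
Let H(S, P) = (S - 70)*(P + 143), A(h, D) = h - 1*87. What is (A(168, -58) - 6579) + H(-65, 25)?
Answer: -29178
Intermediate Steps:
A(h, D) = -87 + h (A(h, D) = h - 87 = -87 + h)
H(S, P) = (-70 + S)*(143 + P)
(A(168, -58) - 6579) + H(-65, 25) = ((-87 + 168) - 6579) + (-10010 - 70*25 + 143*(-65) + 25*(-65)) = (81 - 6579) + (-10010 - 1750 - 9295 - 1625) = -6498 - 22680 = -29178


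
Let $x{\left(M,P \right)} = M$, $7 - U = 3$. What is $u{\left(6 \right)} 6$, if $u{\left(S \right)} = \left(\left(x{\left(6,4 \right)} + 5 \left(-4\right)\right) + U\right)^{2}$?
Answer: $600$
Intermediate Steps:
$U = 4$ ($U = 7 - 3 = 4$)
$u{\left(S \right)} = 100$ ($u{\left(S \right)} = \left(\left(6 + 5 \left(-4\right)\right) + 4\right)^{2} = \left(\left(6 - 20\right) + 4\right)^{2} = \left(-14 + 4\right)^{2} = \left(-10\right)^{2} = 100$)
$u{\left(6 \right)} 6 = 100 \cdot 6 = 600$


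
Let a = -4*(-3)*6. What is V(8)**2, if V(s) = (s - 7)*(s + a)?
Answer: 6400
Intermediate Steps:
a = 72 (a = 12*6 = 72)
V(s) = (-7 + s)*(72 + s) (V(s) = (s - 7)*(s + 72) = (-7 + s)*(72 + s))
V(8)**2 = (-504 + 8**2 + 65*8)**2 = (-504 + 64 + 520)**2 = 80**2 = 6400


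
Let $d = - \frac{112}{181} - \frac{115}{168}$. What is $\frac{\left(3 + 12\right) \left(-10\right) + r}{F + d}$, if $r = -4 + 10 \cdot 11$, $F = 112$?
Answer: $- \frac{1337952}{3366065} \approx -0.39748$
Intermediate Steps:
$d = - \frac{39631}{30408}$ ($d = \left(-112\right) \frac{1}{181} - \frac{115}{168} = - \frac{112}{181} - \frac{115}{168} = - \frac{39631}{30408} \approx -1.3033$)
$r = 106$ ($r = -4 + 110 = 106$)
$\frac{\left(3 + 12\right) \left(-10\right) + r}{F + d} = \frac{\left(3 + 12\right) \left(-10\right) + 106}{112 - \frac{39631}{30408}} = \frac{15 \left(-10\right) + 106}{\frac{3366065}{30408}} = \left(-150 + 106\right) \frac{30408}{3366065} = \left(-44\right) \frac{30408}{3366065} = - \frac{1337952}{3366065}$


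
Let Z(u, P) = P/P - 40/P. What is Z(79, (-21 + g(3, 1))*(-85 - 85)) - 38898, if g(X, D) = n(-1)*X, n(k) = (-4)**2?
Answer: -17853719/459 ≈ -38897.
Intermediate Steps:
n(k) = 16
g(X, D) = 16*X
Z(u, P) = 1 - 40/P
Z(79, (-21 + g(3, 1))*(-85 - 85)) - 38898 = (-40 + (-21 + 16*3)*(-85 - 85))/(((-21 + 16*3)*(-85 - 85))) - 38898 = (-40 + (-21 + 48)*(-170))/(((-21 + 48)*(-170))) - 38898 = (-40 + 27*(-170))/((27*(-170))) - 38898 = (-40 - 4590)/(-4590) - 38898 = -1/4590*(-4630) - 38898 = 463/459 - 38898 = -17853719/459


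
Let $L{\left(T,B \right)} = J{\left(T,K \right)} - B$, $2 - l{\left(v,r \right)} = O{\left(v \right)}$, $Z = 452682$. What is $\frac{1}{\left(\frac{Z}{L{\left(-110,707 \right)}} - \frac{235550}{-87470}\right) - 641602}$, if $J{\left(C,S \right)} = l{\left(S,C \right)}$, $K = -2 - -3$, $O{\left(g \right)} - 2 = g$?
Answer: $- \frac{1032146}{662884093311} \approx -1.5571 \cdot 10^{-6}$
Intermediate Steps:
$O{\left(g \right)} = 2 + g$
$K = 1$ ($K = -2 + 3 = 1$)
$l{\left(v,r \right)} = - v$ ($l{\left(v,r \right)} = 2 - \left(2 + v\right) = - v$)
$J{\left(C,S \right)} = - S$
$L{\left(T,B \right)} = -1 - B$ ($L{\left(T,B \right)} = \left(-1\right) 1 - B = -1 - B$)
$\frac{1}{\left(\frac{Z}{L{\left(-110,707 \right)}} - \frac{235550}{-87470}\right) - 641602} = \frac{1}{\left(\frac{452682}{-1 - 707} - \frac{235550}{-87470}\right) - 641602} = \frac{1}{\left(\frac{452682}{-1 - 707} - - \frac{23555}{8747}\right) - 641602} = \frac{1}{\left(\frac{452682}{-708} + \frac{23555}{8747}\right) - 641602} = \frac{1}{\left(452682 \left(- \frac{1}{708}\right) + \frac{23555}{8747}\right) - 641602} = \frac{1}{\left(- \frac{75447}{118} + \frac{23555}{8747}\right) - 641602} = \frac{1}{- \frac{657155419}{1032146} - 641602} = \frac{1}{- \frac{662884093311}{1032146}} = - \frac{1032146}{662884093311}$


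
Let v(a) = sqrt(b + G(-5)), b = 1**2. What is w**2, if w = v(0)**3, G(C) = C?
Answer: -64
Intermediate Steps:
b = 1
v(a) = 2*I (v(a) = sqrt(1 - 5) = sqrt(-4) = 2*I)
w = -8*I (w = (2*I)**3 = -8*I ≈ -8.0*I)
w**2 = (-8*I)**2 = -64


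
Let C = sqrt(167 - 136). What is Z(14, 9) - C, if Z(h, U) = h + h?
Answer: 28 - sqrt(31) ≈ 22.432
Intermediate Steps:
Z(h, U) = 2*h
C = sqrt(31) ≈ 5.5678
Z(14, 9) - C = 2*14 - sqrt(31) = 28 - sqrt(31)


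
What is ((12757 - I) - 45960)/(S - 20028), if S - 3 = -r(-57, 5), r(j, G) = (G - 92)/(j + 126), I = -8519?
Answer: 283866/230273 ≈ 1.2327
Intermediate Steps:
r(j, G) = (-92 + G)/(126 + j)
S = 98/23 (S = 3 - (-92 + 5)/(126 - 57) = 3 - (-87)/69 = 3 - 1*(-29/23) = 3 + 29/23 = 98/23 ≈ 4.2609)
((12757 - I) - 45960)/(S - 20028) = ((12757 - 1*(-8519)) - 45960)/(98/23 - 20028) = ((12757 + 8519) - 45960)/(-460546/23) = (21276 - 45960)*(-23/460546) = -24684*(-23/460546) = 283866/230273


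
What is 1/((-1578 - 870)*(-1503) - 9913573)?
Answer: -1/6234229 ≈ -1.6040e-7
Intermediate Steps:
1/((-1578 - 870)*(-1503) - 9913573) = 1/(-2448*(-1503) - 9913573) = 1/(3679344 - 9913573) = 1/(-6234229) = -1/6234229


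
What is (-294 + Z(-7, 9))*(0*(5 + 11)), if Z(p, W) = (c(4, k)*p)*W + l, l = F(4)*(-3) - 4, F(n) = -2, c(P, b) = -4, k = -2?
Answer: 0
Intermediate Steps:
l = 2 (l = -2*(-3) - 4 = 6 - 4 = 2)
Z(p, W) = 2 - 4*W*p (Z(p, W) = (-4*p)*W + 2 = -4*W*p + 2 = 2 - 4*W*p)
(-294 + Z(-7, 9))*(0*(5 + 11)) = (-294 + (2 - 4*9*(-7)))*(0*(5 + 11)) = (-294 + (2 + 252))*(0*16) = (-294 + 254)*0 = -40*0 = 0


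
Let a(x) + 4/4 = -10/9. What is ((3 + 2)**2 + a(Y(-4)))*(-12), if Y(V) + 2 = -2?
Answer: -824/3 ≈ -274.67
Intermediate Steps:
Y(V) = -4 (Y(V) = -2 - 2 = -4)
a(x) = -19/9 (a(x) = -1 - 10/9 = -19/9)
((3 + 2)**2 + a(Y(-4)))*(-12) = ((3 + 2)**2 - 19/9)*(-12) = (5**2 - 19/9)*(-12) = (25 - 19/9)*(-12) = (206/9)*(-12) = -824/3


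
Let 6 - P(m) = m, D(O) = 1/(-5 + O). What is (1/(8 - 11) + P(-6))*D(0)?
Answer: -7/3 ≈ -2.3333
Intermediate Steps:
P(m) = 6 - m
(1/(8 - 11) + P(-6))*D(0) = (1/(8 - 11) + (6 - 1*(-6)))/(-5 + 0) = (1/(-3) + (6 + 6))/(-5) = (-⅓ + 12)*(-⅕) = (35/3)*(-⅕) = -7/3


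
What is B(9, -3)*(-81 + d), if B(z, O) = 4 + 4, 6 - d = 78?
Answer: -1224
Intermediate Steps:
d = -72 (d = 6 - 1*78 = 6 - 78 = -72)
B(z, O) = 8
B(9, -3)*(-81 + d) = 8*(-81 - 72) = 8*(-153) = -1224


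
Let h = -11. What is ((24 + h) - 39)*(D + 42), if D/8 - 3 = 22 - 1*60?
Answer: 6188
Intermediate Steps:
D = -280 (D = 24 + 8*(22 - 1*60) = 24 + 8*(22 - 60) = 24 + 8*(-38) = 24 - 304 = -280)
((24 + h) - 39)*(D + 42) = ((24 - 11) - 39)*(-280 + 42) = (13 - 39)*(-238) = -26*(-238) = 6188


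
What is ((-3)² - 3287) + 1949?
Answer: -1329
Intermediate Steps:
((-3)² - 3287) + 1949 = (9 - 3287) + 1949 = -3278 + 1949 = -1329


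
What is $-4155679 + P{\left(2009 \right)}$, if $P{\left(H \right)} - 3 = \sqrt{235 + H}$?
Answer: $-4155676 + 2 \sqrt{561} \approx -4.1556 \cdot 10^{6}$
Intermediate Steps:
$P{\left(H \right)} = 3 + \sqrt{235 + H}$
$-4155679 + P{\left(2009 \right)} = -4155679 + \left(3 + \sqrt{235 + 2009}\right) = -4155679 + \left(3 + \sqrt{2244}\right) = -4155679 + \left(3 + 2 \sqrt{561}\right) = -4155676 + 2 \sqrt{561}$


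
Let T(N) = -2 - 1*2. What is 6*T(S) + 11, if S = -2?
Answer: -13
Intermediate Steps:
T(N) = -4 (T(N) = -2 - 2 = -4)
6*T(S) + 11 = 6*(-4) + 11 = -24 + 11 = -13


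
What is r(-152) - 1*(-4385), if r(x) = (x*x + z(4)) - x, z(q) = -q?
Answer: 27637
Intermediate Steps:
r(x) = -4 + x² - x (r(x) = (x*x - 1*4) - x = (x² - 4) - x = (-4 + x²) - x = -4 + x² - x)
r(-152) - 1*(-4385) = (-4 + (-152)² - 1*(-152)) - 1*(-4385) = (-4 + 23104 + 152) + 4385 = 23252 + 4385 = 27637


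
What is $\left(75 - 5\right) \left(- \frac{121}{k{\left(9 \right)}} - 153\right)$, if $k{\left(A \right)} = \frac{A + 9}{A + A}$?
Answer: $-19180$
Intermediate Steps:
$k{\left(A \right)} = \frac{9 + A}{2 A}$
$\left(75 - 5\right) \left(- \frac{121}{k{\left(9 \right)}} - 153\right) = \left(75 - 5\right) \left(- \frac{121}{\frac{1}{2} \cdot \frac{1}{9} \left(9 + 9\right)} - 153\right) = 70 \left(- \frac{121}{\frac{1}{2} \cdot \frac{1}{9} \cdot 18} - 153\right) = 70 \left(- \frac{121}{1} - 153\right) = 70 \left(\left(-121\right) 1 - 153\right) = 70 \left(-121 - 153\right) = 70 \left(-274\right) = -19180$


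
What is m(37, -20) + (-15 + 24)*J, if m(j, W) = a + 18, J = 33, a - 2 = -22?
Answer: 295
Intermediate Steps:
a = -20 (a = 2 - 22 = -20)
m(j, W) = -2 (m(j, W) = -20 + 18 = -2)
m(37, -20) + (-15 + 24)*J = -2 + (-15 + 24)*33 = -2 + 9*33 = -2 + 297 = 295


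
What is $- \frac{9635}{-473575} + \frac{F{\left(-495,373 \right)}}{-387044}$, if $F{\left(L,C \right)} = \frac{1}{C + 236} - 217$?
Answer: $\frac{116682388393}{5581313332035} \approx 0.020906$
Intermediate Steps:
$F{\left(L,C \right)} = -217 + \frac{1}{236 + C}$ ($F{\left(L,C \right)} = \frac{1}{236 + C} - 217 = -217 + \frac{1}{236 + C}$)
$- \frac{9635}{-473575} + \frac{F{\left(-495,373 \right)}}{-387044} = - \frac{9635}{-473575} + \frac{\frac{1}{236 + 373} \left(-51211 - 80941\right)}{-387044} = \left(-9635\right) \left(- \frac{1}{473575}\right) + \frac{-51211 - 80941}{609} \left(- \frac{1}{387044}\right) = \frac{1927}{94715} + \frac{1}{609} \left(-132152\right) \left(- \frac{1}{387044}\right) = \frac{1927}{94715} - - \frac{33038}{58927449} = \frac{1927}{94715} + \frac{33038}{58927449} = \frac{116682388393}{5581313332035}$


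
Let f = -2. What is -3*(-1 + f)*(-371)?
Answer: -3339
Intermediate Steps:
-3*(-1 + f)*(-371) = -3*(-1 - 2)*(-371) = -3*(-3)*(-371) = 9*(-371) = -3339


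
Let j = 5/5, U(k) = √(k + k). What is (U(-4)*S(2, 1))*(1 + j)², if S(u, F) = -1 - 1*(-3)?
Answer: 16*I*√2 ≈ 22.627*I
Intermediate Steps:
S(u, F) = 2 (S(u, F) = -1 + 3 = 2)
U(k) = √2*√k (U(k) = √(2*k) = √2*√k)
j = 1 (j = 5*(⅕) = 1)
(U(-4)*S(2, 1))*(1 + j)² = ((√2*√(-4))*2)*(1 + 1)² = ((√2*(2*I))*2)*2² = ((2*I*√2)*2)*4 = (4*I*√2)*4 = 16*I*√2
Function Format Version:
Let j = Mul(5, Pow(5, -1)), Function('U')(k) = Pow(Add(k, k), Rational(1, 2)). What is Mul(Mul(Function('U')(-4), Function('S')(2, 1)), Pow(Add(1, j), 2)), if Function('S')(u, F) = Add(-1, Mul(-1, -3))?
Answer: Mul(16, I, Pow(2, Rational(1, 2))) ≈ Mul(22.627, I)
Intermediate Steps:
Function('S')(u, F) = 2 (Function('S')(u, F) = Add(-1, 3) = 2)
Function('U')(k) = Mul(Pow(2, Rational(1, 2)), Pow(k, Rational(1, 2))) (Function('U')(k) = Pow(Mul(2, k), Rational(1, 2)) = Mul(Pow(2, Rational(1, 2)), Pow(k, Rational(1, 2))))
j = 1 (j = Mul(5, Rational(1, 5)) = 1)
Mul(Mul(Function('U')(-4), Function('S')(2, 1)), Pow(Add(1, j), 2)) = Mul(Mul(Mul(Pow(2, Rational(1, 2)), Pow(-4, Rational(1, 2))), 2), Pow(Add(1, 1), 2)) = Mul(Mul(Mul(Pow(2, Rational(1, 2)), Mul(2, I)), 2), Pow(2, 2)) = Mul(Mul(Mul(2, I, Pow(2, Rational(1, 2))), 2), 4) = Mul(Mul(4, I, Pow(2, Rational(1, 2))), 4) = Mul(16, I, Pow(2, Rational(1, 2)))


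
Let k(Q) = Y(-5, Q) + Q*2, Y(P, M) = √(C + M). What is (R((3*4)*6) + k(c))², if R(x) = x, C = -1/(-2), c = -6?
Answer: (120 + I*√22)²/4 ≈ 3594.5 + 281.42*I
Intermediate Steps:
C = ½ (C = -1*(-½) = ½ ≈ 0.50000)
Y(P, M) = √(½ + M)
k(Q) = √(2 + 4*Q)/2 + 2*Q (k(Q) = √(2 + 4*Q)/2 + Q*2 = √(2 + 4*Q)/2 + 2*Q)
(R((3*4)*6) + k(c))² = ((3*4)*6 + (√(2 + 4*(-6))/2 + 2*(-6)))² = (12*6 + (√(2 - 24)/2 - 12))² = (72 + (√(-22)/2 - 12))² = (72 + ((I*√22)/2 - 12))² = (72 + (I*√22/2 - 12))² = (72 + (-12 + I*√22/2))² = (60 + I*√22/2)²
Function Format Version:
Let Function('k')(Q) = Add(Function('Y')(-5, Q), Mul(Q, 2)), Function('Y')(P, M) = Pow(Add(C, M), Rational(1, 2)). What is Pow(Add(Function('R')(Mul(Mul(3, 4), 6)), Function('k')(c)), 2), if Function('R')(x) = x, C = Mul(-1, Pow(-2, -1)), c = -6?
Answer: Mul(Rational(1, 4), Pow(Add(120, Mul(I, Pow(22, Rational(1, 2)))), 2)) ≈ Add(3594.5, Mul(281.42, I))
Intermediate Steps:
C = Rational(1, 2) (C = Mul(-1, Rational(-1, 2)) = Rational(1, 2) ≈ 0.50000)
Function('Y')(P, M) = Pow(Add(Rational(1, 2), M), Rational(1, 2))
Function('k')(Q) = Add(Mul(Rational(1, 2), Pow(Add(2, Mul(4, Q)), Rational(1, 2))), Mul(2, Q)) (Function('k')(Q) = Add(Mul(Rational(1, 2), Pow(Add(2, Mul(4, Q)), Rational(1, 2))), Mul(Q, 2)) = Add(Mul(Rational(1, 2), Pow(Add(2, Mul(4, Q)), Rational(1, 2))), Mul(2, Q)))
Pow(Add(Function('R')(Mul(Mul(3, 4), 6)), Function('k')(c)), 2) = Pow(Add(Mul(Mul(3, 4), 6), Add(Mul(Rational(1, 2), Pow(Add(2, Mul(4, -6)), Rational(1, 2))), Mul(2, -6))), 2) = Pow(Add(Mul(12, 6), Add(Mul(Rational(1, 2), Pow(Add(2, -24), Rational(1, 2))), -12)), 2) = Pow(Add(72, Add(Mul(Rational(1, 2), Pow(-22, Rational(1, 2))), -12)), 2) = Pow(Add(72, Add(Mul(Rational(1, 2), Mul(I, Pow(22, Rational(1, 2)))), -12)), 2) = Pow(Add(72, Add(Mul(Rational(1, 2), I, Pow(22, Rational(1, 2))), -12)), 2) = Pow(Add(72, Add(-12, Mul(Rational(1, 2), I, Pow(22, Rational(1, 2))))), 2) = Pow(Add(60, Mul(Rational(1, 2), I, Pow(22, Rational(1, 2)))), 2)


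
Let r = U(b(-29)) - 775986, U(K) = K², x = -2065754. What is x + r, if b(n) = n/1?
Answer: -2840899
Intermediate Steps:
b(n) = n (b(n) = n*1 = n)
r = -775145 (r = (-29)² - 775986 = 841 - 775986 = -775145)
x + r = -2065754 - 775145 = -2840899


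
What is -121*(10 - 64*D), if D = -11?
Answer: -86394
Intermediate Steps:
-121*(10 - 64*D) = -121*(10 - 64*(-11)) = -121*(10 + 704) = -121*714 = -86394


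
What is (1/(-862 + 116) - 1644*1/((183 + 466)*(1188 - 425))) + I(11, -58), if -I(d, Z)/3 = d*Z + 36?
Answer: 667151839001/369409502 ≈ 1806.0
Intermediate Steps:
I(d, Z) = -108 - 3*Z*d (I(d, Z) = -3*(d*Z + 36) = -3*(Z*d + 36) = -3*(36 + Z*d) = -108 - 3*Z*d)
(1/(-862 + 116) - 1644*1/((183 + 466)*(1188 - 425))) + I(11, -58) = (1/(-862 + 116) - 1644*1/((183 + 466)*(1188 - 425))) + (-108 - 3*(-58)*11) = (1/(-746) - 1644/(649*763)) + (-108 + 1914) = (-1/746 - 1644/495187) + 1806 = -1721611/369409502 + 1806 = 667151839001/369409502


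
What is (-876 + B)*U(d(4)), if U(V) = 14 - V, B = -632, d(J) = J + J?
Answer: -9048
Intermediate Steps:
d(J) = 2*J
(-876 + B)*U(d(4)) = (-876 - 632)*(14 - 2*4) = -1508*(14 - 1*8) = -1508*(14 - 8) = -1508*6 = -9048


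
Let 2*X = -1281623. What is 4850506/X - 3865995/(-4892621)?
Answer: -42508626922567/6270495603883 ≈ -6.7792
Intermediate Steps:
X = -1281623/2 (X = (1/2)*(-1281623) = -1281623/2 ≈ -6.4081e+5)
4850506/X - 3865995/(-4892621) = 4850506/(-1281623/2) - 3865995/(-4892621) = 4850506*(-2/1281623) - 3865995*(-1/4892621) = -9701012/1281623 + 3865995/4892621 = -42508626922567/6270495603883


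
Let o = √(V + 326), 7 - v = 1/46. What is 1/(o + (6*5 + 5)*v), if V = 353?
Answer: 73830/17826923 - 2116*√679/124788461 ≈ 0.0036996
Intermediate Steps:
v = 321/46 (v = 7 - 1/46 = 321/46 ≈ 6.9783)
o = √679 (o = √(353 + 326) = √679 ≈ 26.058)
1/(o + (6*5 + 5)*v) = 1/(√679 + (6*5 + 5)*(321/46)) = 1/(√679 + (30 + 5)*(321/46)) = 1/(√679 + 35*(321/46)) = 1/(√679 + 11235/46) = 1/(11235/46 + √679)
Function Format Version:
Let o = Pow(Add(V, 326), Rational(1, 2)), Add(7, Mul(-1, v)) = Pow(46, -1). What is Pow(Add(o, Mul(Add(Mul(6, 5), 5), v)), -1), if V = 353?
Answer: Add(Rational(73830, 17826923), Mul(Rational(-2116, 124788461), Pow(679, Rational(1, 2)))) ≈ 0.0036996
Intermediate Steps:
v = Rational(321, 46) (v = Add(7, Mul(-1, Pow(46, -1))) = Add(7, Mul(-1, Rational(1, 46))) = Add(7, Rational(-1, 46)) = Rational(321, 46) ≈ 6.9783)
o = Pow(679, Rational(1, 2)) (o = Pow(Add(353, 326), Rational(1, 2)) = Pow(679, Rational(1, 2)) ≈ 26.058)
Pow(Add(o, Mul(Add(Mul(6, 5), 5), v)), -1) = Pow(Add(Pow(679, Rational(1, 2)), Mul(Add(Mul(6, 5), 5), Rational(321, 46))), -1) = Pow(Add(Pow(679, Rational(1, 2)), Mul(Add(30, 5), Rational(321, 46))), -1) = Pow(Add(Pow(679, Rational(1, 2)), Mul(35, Rational(321, 46))), -1) = Pow(Add(Pow(679, Rational(1, 2)), Rational(11235, 46)), -1) = Pow(Add(Rational(11235, 46), Pow(679, Rational(1, 2))), -1)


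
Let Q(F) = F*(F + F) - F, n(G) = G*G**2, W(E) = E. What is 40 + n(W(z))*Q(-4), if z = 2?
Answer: 328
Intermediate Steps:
n(G) = G**3
Q(F) = -F + 2*F**2 (Q(F) = F*(2*F) - F = 2*F**2 - F = -F + 2*F**2)
40 + n(W(z))*Q(-4) = 40 + 2**3*(-4*(-1 + 2*(-4))) = 40 + 8*(-4*(-1 - 8)) = 40 + 8*(-4*(-9)) = 40 + 8*36 = 40 + 288 = 328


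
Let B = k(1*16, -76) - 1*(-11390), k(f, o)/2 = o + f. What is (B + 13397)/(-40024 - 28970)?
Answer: -24667/68994 ≈ -0.35752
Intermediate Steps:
k(f, o) = 2*f + 2*o (k(f, o) = 2*(o + f) = 2*(f + o) = 2*f + 2*o)
B = 11270 (B = (2*(1*16) + 2*(-76)) - 1*(-11390) = (2*16 - 152) + 11390 = (32 - 152) + 11390 = -120 + 11390 = 11270)
(B + 13397)/(-40024 - 28970) = (11270 + 13397)/(-40024 - 28970) = 24667/(-68994) = 24667*(-1/68994) = -24667/68994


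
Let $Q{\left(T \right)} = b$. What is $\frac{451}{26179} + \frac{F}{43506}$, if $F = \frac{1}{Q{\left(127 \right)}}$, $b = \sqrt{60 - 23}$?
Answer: $\frac{451}{26179} + \frac{\sqrt{37}}{1609722} \approx 0.017231$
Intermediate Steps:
$b = \sqrt{37} \approx 6.0828$
$Q{\left(T \right)} = \sqrt{37}$
$F = \frac{\sqrt{37}}{37}$ ($F = \frac{1}{\sqrt{37}} = \frac{\sqrt{37}}{37} \approx 0.1644$)
$\frac{451}{26179} + \frac{F}{43506} = \frac{451}{26179} + \frac{\frac{1}{37} \sqrt{37}}{43506} = 451 \cdot \frac{1}{26179} + \frac{\sqrt{37}}{37} \cdot \frac{1}{43506} = \frac{451}{26179} + \frac{\sqrt{37}}{1609722}$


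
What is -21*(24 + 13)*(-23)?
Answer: 17871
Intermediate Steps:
-21*(24 + 13)*(-23) = -21*37*(-23) = -777*(-23) = 17871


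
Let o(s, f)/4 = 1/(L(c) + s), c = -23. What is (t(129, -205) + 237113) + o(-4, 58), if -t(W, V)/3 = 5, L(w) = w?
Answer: 6401642/27 ≈ 2.3710e+5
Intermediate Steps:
t(W, V) = -15 (t(W, V) = -3*5 = -15)
o(s, f) = 4/(-23 + s)
(t(129, -205) + 237113) + o(-4, 58) = (-15 + 237113) + 4/(-23 - 4) = 237098 + 4/(-27) = 237098 + 4*(-1/27) = 237098 - 4/27 = 6401642/27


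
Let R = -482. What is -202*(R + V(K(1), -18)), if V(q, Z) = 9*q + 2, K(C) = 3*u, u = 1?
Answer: 91506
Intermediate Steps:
K(C) = 3 (K(C) = 3*1 = 3)
V(q, Z) = 2 + 9*q
-202*(R + V(K(1), -18)) = -202*(-482 + (2 + 9*3)) = -202*(-482 + (2 + 27)) = -202*(-482 + 29) = -202*(-453) = 91506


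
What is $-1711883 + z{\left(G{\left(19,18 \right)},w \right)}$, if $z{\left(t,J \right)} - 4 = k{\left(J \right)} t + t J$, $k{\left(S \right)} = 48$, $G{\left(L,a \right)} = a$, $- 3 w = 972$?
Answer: $-1716847$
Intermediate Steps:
$w = -324$ ($w = \left(- \frac{1}{3}\right) 972 = -324$)
$z{\left(t,J \right)} = 4 + 48 t + J t$ ($z{\left(t,J \right)} = 4 + \left(48 t + t J\right) = 4 + \left(48 t + J t\right) = 4 + 48 t + J t$)
$-1711883 + z{\left(G{\left(19,18 \right)},w \right)} = -1711883 + \left(4 + 48 \cdot 18 - 5832\right) = -1711883 + \left(4 + 864 - 5832\right) = -1711883 - 4964 = -1716847$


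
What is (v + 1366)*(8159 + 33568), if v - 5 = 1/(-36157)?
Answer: 2068459381842/36157 ≈ 5.7208e+7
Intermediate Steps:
v = 180784/36157 (v = 5 + 1/(-36157) = 5 - 1/36157 = 180784/36157 ≈ 5.0000)
(v + 1366)*(8159 + 33568) = (180784/36157 + 1366)*(8159 + 33568) = (49571246/36157)*41727 = 2068459381842/36157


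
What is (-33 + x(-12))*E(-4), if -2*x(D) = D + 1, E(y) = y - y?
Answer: 0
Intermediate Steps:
E(y) = 0
x(D) = -1/2 - D/2 (x(D) = -(D + 1)/2 = -(1 + D)/2 = -1/2 - D/2)
(-33 + x(-12))*E(-4) = (-33 + (-1/2 - 1/2*(-12)))*0 = (-33 + (-1/2 + 6))*0 = (-33 + 11/2)*0 = -55/2*0 = 0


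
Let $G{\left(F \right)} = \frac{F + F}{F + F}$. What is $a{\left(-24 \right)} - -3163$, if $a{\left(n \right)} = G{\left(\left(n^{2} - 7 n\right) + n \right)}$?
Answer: $3164$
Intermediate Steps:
$G{\left(F \right)} = 1$ ($G{\left(F \right)} = \frac{2 F}{2 F} = 2 F \frac{1}{2 F} = 1$)
$a{\left(n \right)} = 1$
$a{\left(-24 \right)} - -3163 = 1 - -3163 = 1 + 3163 = 3164$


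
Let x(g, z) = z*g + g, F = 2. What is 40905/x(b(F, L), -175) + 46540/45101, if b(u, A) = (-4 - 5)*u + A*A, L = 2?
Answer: 93248945/5231716 ≈ 17.824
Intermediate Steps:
b(u, A) = A² - 9*u (b(u, A) = -9*u + A² = A² - 9*u)
x(g, z) = g + g*z (x(g, z) = g*z + g = g + g*z)
40905/x(b(F, L), -175) + 46540/45101 = 40905/(((2² - 9*2)*(1 - 175))) + 46540/45101 = 40905/(((4 - 18)*(-174))) + 46540*(1/45101) = 40905/((-14*(-174))) + 46540/45101 = 40905/2436 + 46540/45101 = 40905*(1/2436) + 46540/45101 = 13635/812 + 46540/45101 = 93248945/5231716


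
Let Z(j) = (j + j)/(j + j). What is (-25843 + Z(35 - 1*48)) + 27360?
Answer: 1518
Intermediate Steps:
Z(j) = 1 (Z(j) = (2*j)/((2*j)) = (2*j)*(1/(2*j)) = 1)
(-25843 + Z(35 - 1*48)) + 27360 = (-25843 + 1) + 27360 = -25842 + 27360 = 1518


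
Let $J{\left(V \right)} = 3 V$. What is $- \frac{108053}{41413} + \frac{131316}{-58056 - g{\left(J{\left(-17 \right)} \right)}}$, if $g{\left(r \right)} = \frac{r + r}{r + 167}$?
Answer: $- \frac{226416909635}{46481909787} \approx -4.8711$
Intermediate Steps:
$g{\left(r \right)} = \frac{2 r}{167 + r}$
$- \frac{108053}{41413} + \frac{131316}{-58056 - g{\left(J{\left(-17 \right)} \right)}} = - \frac{108053}{41413} + \frac{131316}{-58056 - \frac{2 \cdot 3 \left(-17\right)}{167 + 3 \left(-17\right)}} = \left(-108053\right) \frac{1}{41413} + \frac{131316}{-58056 - 2 \left(-51\right) \frac{1}{167 - 51}} = - \frac{108053}{41413} + \frac{131316}{-58056 - 2 \left(-51\right) \frac{1}{116}} = - \frac{108053}{41413} + \frac{131316}{-58056 - - \frac{51}{58}} = - \frac{108053}{41413} + \frac{131316}{-58056 + \frac{51}{58}} = - \frac{108053}{41413} + \frac{131316}{- \frac{3367197}{58}} = - \frac{108053}{41413} + 131316 \left(- \frac{58}{3367197}\right) = - \frac{108053}{41413} - \frac{2538776}{1122399} = - \frac{226416909635}{46481909787}$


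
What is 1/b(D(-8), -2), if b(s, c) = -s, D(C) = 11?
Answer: -1/11 ≈ -0.090909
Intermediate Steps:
1/b(D(-8), -2) = 1/(-1*11) = 1/(-11) = -1/11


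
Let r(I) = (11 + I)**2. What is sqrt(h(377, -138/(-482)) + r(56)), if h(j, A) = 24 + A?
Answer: 7*sqrt(5349718)/241 ≈ 67.181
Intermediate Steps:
sqrt(h(377, -138/(-482)) + r(56)) = sqrt((24 - 138/(-482)) + (11 + 56)**2) = sqrt((24 - 138*(-1/482)) + 67**2) = sqrt((24 + 69/241) + 4489) = sqrt(5853/241 + 4489) = sqrt(1087702/241) = 7*sqrt(5349718)/241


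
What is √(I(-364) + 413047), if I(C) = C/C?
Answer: 2*√103262 ≈ 642.69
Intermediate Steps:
I(C) = 1
√(I(-364) + 413047) = √(1 + 413047) = √413048 = 2*√103262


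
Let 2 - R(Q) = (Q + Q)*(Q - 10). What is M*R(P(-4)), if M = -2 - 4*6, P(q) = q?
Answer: 2860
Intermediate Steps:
R(Q) = 2 - 2*Q*(-10 + Q) (R(Q) = 2 - (Q + Q)*(Q - 10) = 2 - 2*Q*(-10 + Q))
M = -26 (M = -2 - 24 = -26)
M*R(P(-4)) = -26*(2 - 2*(-4)**2 + 20*(-4)) = -26*(2 - 2*16 - 80) = -26*(2 - 32 - 80) = -26*(-110) = 2860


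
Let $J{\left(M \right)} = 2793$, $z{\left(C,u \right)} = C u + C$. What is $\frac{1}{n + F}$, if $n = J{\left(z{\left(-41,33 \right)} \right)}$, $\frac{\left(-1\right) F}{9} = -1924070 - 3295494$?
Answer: $\frac{1}{46978869} \approx 2.1286 \cdot 10^{-8}$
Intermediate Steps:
$z{\left(C,u \right)} = C + C u$
$F = 46976076$ ($F = - 9 \left(-1924070 - 3295494\right) = \left(-9\right) \left(-5219564\right) = 46976076$)
$n = 2793$
$\frac{1}{n + F} = \frac{1}{2793 + 46976076} = \frac{1}{46978869}$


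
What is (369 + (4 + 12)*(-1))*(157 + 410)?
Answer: 200151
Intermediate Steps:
(369 + (4 + 12)*(-1))*(157 + 410) = (369 + 16*(-1))*567 = (369 - 16)*567 = 353*567 = 200151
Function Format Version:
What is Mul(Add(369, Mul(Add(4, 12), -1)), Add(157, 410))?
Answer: 200151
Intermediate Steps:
Mul(Add(369, Mul(Add(4, 12), -1)), Add(157, 410)) = Mul(Add(369, Mul(16, -1)), 567) = Mul(Add(369, -16), 567) = Mul(353, 567) = 200151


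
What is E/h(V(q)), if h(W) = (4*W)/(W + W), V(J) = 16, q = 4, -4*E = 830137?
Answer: -830137/8 ≈ -1.0377e+5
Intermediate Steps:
E = -830137/4 (E = -¼*830137 = -830137/4 ≈ -2.0753e+5)
h(W) = 2 (h(W) = (4*W)/((2*W)) = (1/(2*W))*(4*W) = 2)
E/h(V(q)) = -830137/4/2 = -830137/4*½ = -830137/8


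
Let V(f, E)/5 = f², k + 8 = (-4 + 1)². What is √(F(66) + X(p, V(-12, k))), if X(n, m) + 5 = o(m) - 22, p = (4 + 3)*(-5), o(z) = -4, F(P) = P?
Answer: √35 ≈ 5.9161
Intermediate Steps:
k = 1 (k = -8 + (-4 + 1)² = -8 + (-3)² = -8 + 9 = 1)
p = -35 (p = 7*(-5) = -35)
V(f, E) = 5*f²
X(n, m) = -31 (X(n, m) = -5 + (-4 - 22) = -5 - 26 = -31)
√(F(66) + X(p, V(-12, k))) = √(66 - 31) = √35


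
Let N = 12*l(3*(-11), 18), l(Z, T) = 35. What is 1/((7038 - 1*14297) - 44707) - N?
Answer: -21825721/51966 ≈ -420.00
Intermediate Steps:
N = 420 (N = 12*35 = 420)
1/((7038 - 1*14297) - 44707) - N = 1/((7038 - 1*14297) - 44707) - 1*420 = 1/((7038 - 14297) - 44707) - 420 = 1/(-7259 - 44707) - 420 = 1/(-51966) - 420 = -1/51966 - 420 = -21825721/51966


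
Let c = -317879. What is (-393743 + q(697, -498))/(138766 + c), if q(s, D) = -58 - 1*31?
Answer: 20728/9427 ≈ 2.1988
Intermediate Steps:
q(s, D) = -89 (q(s, D) = -58 - 31 = -89)
(-393743 + q(697, -498))/(138766 + c) = (-393743 - 89)/(138766 - 317879) = -393832/(-179113) = -393832*(-1/179113) = 20728/9427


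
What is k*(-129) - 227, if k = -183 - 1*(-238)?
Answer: -7322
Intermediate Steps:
k = 55 (k = -183 + 238 = 55)
k*(-129) - 227 = 55*(-129) - 227 = -7095 - 227 = -7322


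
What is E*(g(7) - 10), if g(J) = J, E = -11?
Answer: 33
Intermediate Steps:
E*(g(7) - 10) = -11*(7 - 10) = -11*(-3) = 33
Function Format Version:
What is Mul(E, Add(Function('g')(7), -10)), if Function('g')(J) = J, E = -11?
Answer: 33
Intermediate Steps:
Mul(E, Add(Function('g')(7), -10)) = Mul(-11, Add(7, -10)) = Mul(-11, -3) = 33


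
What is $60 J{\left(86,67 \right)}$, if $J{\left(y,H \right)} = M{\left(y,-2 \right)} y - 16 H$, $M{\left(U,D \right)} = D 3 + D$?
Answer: $-105600$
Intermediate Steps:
$M{\left(U,D \right)} = 4 D$ ($M{\left(U,D \right)} = 3 D + D = 4 D$)
$J{\left(y,H \right)} = - 16 H - 8 y$ ($J{\left(y,H \right)} = 4 \left(-2\right) y - 16 H = - 8 y - 16 H = - 16 H - 8 y$)
$60 J{\left(86,67 \right)} = 60 \left(\left(-16\right) 67 - 688\right) = 60 \left(-1072 - 688\right) = 60 \left(-1760\right) = -105600$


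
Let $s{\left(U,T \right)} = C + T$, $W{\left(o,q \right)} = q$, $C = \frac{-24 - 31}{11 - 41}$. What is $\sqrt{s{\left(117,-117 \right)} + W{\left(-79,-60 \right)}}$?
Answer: $\frac{i \sqrt{6306}}{6} \approx 13.235 i$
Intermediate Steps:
$C = \frac{11}{6}$ ($C = - \frac{55}{-30} = \left(-55\right) \left(- \frac{1}{30}\right) = \frac{11}{6} \approx 1.8333$)
$s{\left(U,T \right)} = \frac{11}{6} + T$
$\sqrt{s{\left(117,-117 \right)} + W{\left(-79,-60 \right)}} = \sqrt{\left(\frac{11}{6} - 117\right) - 60} = \sqrt{- \frac{691}{6} - 60} = \sqrt{- \frac{1051}{6}} = \frac{i \sqrt{6306}}{6}$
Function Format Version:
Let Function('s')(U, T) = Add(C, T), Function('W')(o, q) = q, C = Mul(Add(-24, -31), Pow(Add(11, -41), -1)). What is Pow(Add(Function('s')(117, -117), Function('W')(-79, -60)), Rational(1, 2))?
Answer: Mul(Rational(1, 6), I, Pow(6306, Rational(1, 2))) ≈ Mul(13.235, I)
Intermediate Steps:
C = Rational(11, 6) (C = Mul(-55, Pow(-30, -1)) = Mul(-55, Rational(-1, 30)) = Rational(11, 6) ≈ 1.8333)
Function('s')(U, T) = Add(Rational(11, 6), T)
Pow(Add(Function('s')(117, -117), Function('W')(-79, -60)), Rational(1, 2)) = Pow(Add(Add(Rational(11, 6), -117), -60), Rational(1, 2)) = Pow(Add(Rational(-691, 6), -60), Rational(1, 2)) = Pow(Rational(-1051, 6), Rational(1, 2)) = Mul(Rational(1, 6), I, Pow(6306, Rational(1, 2)))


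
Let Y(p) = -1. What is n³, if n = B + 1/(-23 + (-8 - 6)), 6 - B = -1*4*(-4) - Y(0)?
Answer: -67917312/50653 ≈ -1340.8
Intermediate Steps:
B = -11 (B = 6 - (-1*4*(-4) - 1*(-1)) = 6 - (-4*(-4) + 1) = 6 - (16 + 1) = 6 - 1*17 = 6 - 17 = -11)
n = -408/37 (n = -11 + 1/(-23 + (-8 - 6)) = -11 + 1/(-23 - 14) = -11 + 1/(-37) = -11 - 1/37 = -408/37 ≈ -11.027)
n³ = (-408/37)³ = -67917312/50653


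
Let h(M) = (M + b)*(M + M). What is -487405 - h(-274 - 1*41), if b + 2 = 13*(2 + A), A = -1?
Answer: -678925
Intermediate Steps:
b = 11 (b = -2 + 13*(2 - 1) = -2 + 13*1 = -2 + 13 = 11)
h(M) = 2*M*(11 + M) (h(M) = (M + 11)*(M + M) = (11 + M)*(2*M) = 2*M*(11 + M))
-487405 - h(-274 - 1*41) = -487405 - 2*(-274 - 1*41)*(11 + (-274 - 1*41)) = -487405 - 2*(-274 - 41)*(11 + (-274 - 41)) = -487405 - 2*(-315)*(11 - 315) = -487405 - 2*(-315)*(-304) = -487405 - 1*191520 = -487405 - 191520 = -678925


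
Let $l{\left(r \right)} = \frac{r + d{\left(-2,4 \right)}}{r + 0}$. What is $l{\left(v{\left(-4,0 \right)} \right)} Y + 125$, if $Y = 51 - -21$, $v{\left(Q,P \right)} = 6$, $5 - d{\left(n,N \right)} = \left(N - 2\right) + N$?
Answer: $185$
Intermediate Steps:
$d{\left(n,N \right)} = 7 - 2 N$ ($d{\left(n,N \right)} = 5 - \left(\left(N - 2\right) + N\right) = 5 - \left(\left(-2 + N\right) + N\right) = 5 - \left(-2 + 2 N\right) = 7 - 2 N$)
$Y = 72$ ($Y = 51 + 21 = 72$)
$l{\left(r \right)} = \frac{-1 + r}{r}$ ($l{\left(r \right)} = \frac{r + \left(7 - 8\right)}{r + 0} = \frac{r + \left(7 - 8\right)}{r} = \frac{r - 1}{r} = \frac{-1 + r}{r}$)
$l{\left(v{\left(-4,0 \right)} \right)} Y + 125 = \frac{-1 + 6}{6} \cdot 72 + 125 = \frac{1}{6} \cdot 5 \cdot 72 + 125 = \frac{5}{6} \cdot 72 + 125 = 60 + 125 = 185$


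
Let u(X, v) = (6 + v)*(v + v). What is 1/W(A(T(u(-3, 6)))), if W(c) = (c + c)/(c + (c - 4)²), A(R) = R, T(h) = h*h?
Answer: 26864785/2592 ≈ 10365.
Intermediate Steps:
u(X, v) = 2*v*(6 + v) (u(X, v) = (6 + v)*(2*v) = 2*v*(6 + v))
T(h) = h²
W(c) = 2*c/(c + (-4 + c)²) (W(c) = (2*c)/(c + (-4 + c)²) = 2*c/(c + (-4 + c)²))
1/W(A(T(u(-3, 6)))) = 1/(2*(2*6*(6 + 6))²/((2*6*(6 + 6))² + (-4 + (2*6*(6 + 6))²)²)) = 1/(2*(2*6*12)²/((2*6*12)² + (-4 + (2*6*12)²)²)) = 1/(2*144²/(144² + (-4 + 144²)²)) = 1/(2*20736/(20736 + (-4 + 20736)²)) = 1/(2*20736/(20736 + 20732²)) = 1/(2*20736/(20736 + 429815824)) = 1/(2*20736/429836560) = 1/(2*20736*(1/429836560)) = 1/(2592/26864785) = 26864785/2592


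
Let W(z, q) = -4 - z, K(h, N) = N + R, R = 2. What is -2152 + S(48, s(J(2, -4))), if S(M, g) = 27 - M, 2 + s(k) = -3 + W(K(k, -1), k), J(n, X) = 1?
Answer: -2173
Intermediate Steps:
K(h, N) = 2 + N (K(h, N) = N + 2 = 2 + N)
s(k) = -10 (s(k) = -2 + (-3 + (-4 - (2 - 1))) = -2 + (-3 + (-4 - 1*1)) = -2 + (-3 + (-4 - 1)) = -2 + (-3 - 5) = -2 - 8 = -10)
-2152 + S(48, s(J(2, -4))) = -2152 + (27 - 1*48) = -2152 + (27 - 48) = -2152 - 21 = -2173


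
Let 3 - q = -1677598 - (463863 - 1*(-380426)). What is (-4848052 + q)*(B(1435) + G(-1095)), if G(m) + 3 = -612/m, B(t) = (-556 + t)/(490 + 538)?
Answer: 692164623153/187610 ≈ 3.6894e+6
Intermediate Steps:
B(t) = -139/257 + t/1028 (B(t) = (-556 + t)/1028 = (-556 + t)*(1/1028) = -139/257 + t/1028)
G(m) = -3 - 612/m
q = 2521890 (q = 3 - (-1677598 - (463863 - 1*(-380426))) = 3 - (-1677598 - (463863 + 380426)) = 3 - (-1677598 - 1*844289) = 3 - (-1677598 - 844289) = 3 - 1*(-2521887) = 3 + 2521887 = 2521890)
(-4848052 + q)*(B(1435) + G(-1095)) = (-4848052 + 2521890)*((-139/257 + (1/1028)*1435) + (-3 - 612/(-1095))) = -2326162*((-139/257 + 1435/1028) + (-3 - 612*(-1/1095))) = -2326162*(879/1028 + (-3 + 204/365)) = -2326162*(879/1028 - 891/365) = -2326162*(-595113/375220) = 692164623153/187610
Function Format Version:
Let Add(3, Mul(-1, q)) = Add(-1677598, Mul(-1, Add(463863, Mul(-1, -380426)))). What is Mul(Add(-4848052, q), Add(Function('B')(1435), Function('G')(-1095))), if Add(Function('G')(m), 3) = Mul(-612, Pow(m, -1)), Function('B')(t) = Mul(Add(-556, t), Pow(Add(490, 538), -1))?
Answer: Rational(692164623153, 187610) ≈ 3.6894e+6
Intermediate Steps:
Function('B')(t) = Add(Rational(-139, 257), Mul(Rational(1, 1028), t)) (Function('B')(t) = Mul(Add(-556, t), Pow(1028, -1)) = Mul(Add(-556, t), Rational(1, 1028)) = Add(Rational(-139, 257), Mul(Rational(1, 1028), t)))
Function('G')(m) = Add(-3, Mul(-612, Pow(m, -1)))
q = 2521890 (q = Add(3, Mul(-1, Add(-1677598, Mul(-1, Add(463863, Mul(-1, -380426)))))) = Add(3, Mul(-1, Add(-1677598, Mul(-1, Add(463863, 380426))))) = Add(3, Mul(-1, Add(-1677598, Mul(-1, 844289)))) = Add(3, Mul(-1, Add(-1677598, -844289))) = Add(3, Mul(-1, -2521887)) = Add(3, 2521887) = 2521890)
Mul(Add(-4848052, q), Add(Function('B')(1435), Function('G')(-1095))) = Mul(Add(-4848052, 2521890), Add(Add(Rational(-139, 257), Mul(Rational(1, 1028), 1435)), Add(-3, Mul(-612, Pow(-1095, -1))))) = Mul(-2326162, Add(Add(Rational(-139, 257), Rational(1435, 1028)), Add(-3, Mul(-612, Rational(-1, 1095))))) = Mul(-2326162, Add(Rational(879, 1028), Add(-3, Rational(204, 365)))) = Mul(-2326162, Add(Rational(879, 1028), Rational(-891, 365))) = Mul(-2326162, Rational(-595113, 375220)) = Rational(692164623153, 187610)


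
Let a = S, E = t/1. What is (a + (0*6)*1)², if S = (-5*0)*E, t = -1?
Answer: 0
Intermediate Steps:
E = -1 (E = -1/1 = -1*1 = -1)
S = 0 (S = -5*0*(-1) = 0*(-1) = 0)
a = 0
(a + (0*6)*1)² = (0 + (0*6)*1)² = (0 + 0*1)² = (0 + 0)² = 0² = 0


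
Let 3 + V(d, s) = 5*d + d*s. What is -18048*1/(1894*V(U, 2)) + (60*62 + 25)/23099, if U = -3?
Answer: 12231739/21874753 ≈ 0.55917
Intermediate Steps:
V(d, s) = -3 + 5*d + d*s (V(d, s) = -3 + (5*d + d*s) = -3 + 5*d + d*s)
-18048*1/(1894*V(U, 2)) + (60*62 + 25)/23099 = -18048*1/(1894*(-3 + 5*(-3) - 3*2)) + (60*62 + 25)/23099 = -18048*1/(1894*(-3 - 15 - 6)) + (3720 + 25)*(1/23099) = -18048/(1894*(-24)) + 3745*(1/23099) = -18048/(-45456) + 3745/23099 = -18048*(-1/45456) + 3745/23099 = 376/947 + 3745/23099 = 12231739/21874753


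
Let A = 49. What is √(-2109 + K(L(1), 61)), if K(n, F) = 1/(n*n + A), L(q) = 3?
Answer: I*√7094618/58 ≈ 45.924*I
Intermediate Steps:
K(n, F) = 1/(49 + n²) (K(n, F) = 1/(n*n + 49) = 1/(n² + 49) = 1/(49 + n²))
√(-2109 + K(L(1), 61)) = √(-2109 + 1/(49 + 3²)) = √(-2109 + 1/(49 + 9)) = √(-2109 + 1/58) = √(-122321/58) = I*√7094618/58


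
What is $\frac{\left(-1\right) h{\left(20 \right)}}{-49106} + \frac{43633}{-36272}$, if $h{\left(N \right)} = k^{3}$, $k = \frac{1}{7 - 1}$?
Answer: $- \frac{3615708257}{3005729154} \approx -1.2029$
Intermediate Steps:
$k = \frac{1}{6} \approx 0.16667$
$h{\left(N \right)} = \frac{1}{216}$ ($h{\left(N \right)} = \left(\frac{1}{6}\right)^{3} = \frac{1}{216}$)
$\frac{\left(-1\right) h{\left(20 \right)}}{-49106} + \frac{43633}{-36272} = \frac{\left(-1\right) \frac{1}{216}}{-49106} + \frac{43633}{-36272} = \left(- \frac{1}{216}\right) \left(- \frac{1}{49106}\right) + 43633 \left(- \frac{1}{36272}\right) = \frac{1}{10606896} - \frac{43633}{36272} = - \frac{3615708257}{3005729154}$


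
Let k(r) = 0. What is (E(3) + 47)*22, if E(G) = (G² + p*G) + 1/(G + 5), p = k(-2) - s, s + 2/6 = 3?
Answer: 4235/4 ≈ 1058.8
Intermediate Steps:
s = 8/3 (s = -⅓ + 3 = 8/3 ≈ 2.6667)
p = -8/3 (p = 0 - 1*8/3 = 0 - 8/3 = -8/3 ≈ -2.6667)
E(G) = G² + 1/(5 + G) - 8*G/3 (E(G) = (G² - 8*G/3) + 1/(G + 5) = (G² - 8*G/3) + 1/(5 + G) = G² + 1/(5 + G) - 8*G/3)
(E(3) + 47)*22 = ((3 - 40*3 + 3*3³ + 7*3²)/(3*(5 + 3)) + 47)*22 = ((⅓)*(3 - 120 + 3*27 + 7*9)/8 + 47)*22 = ((⅓)*(⅛)*(3 - 120 + 81 + 63) + 47)*22 = ((⅓)*(⅛)*27 + 47)*22 = (9/8 + 47)*22 = (385/8)*22 = 4235/4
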